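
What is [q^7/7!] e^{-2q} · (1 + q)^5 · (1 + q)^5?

-35968

The EGF product rule gives c_7 = Σ_{k_1+k_2+k_3=7} C(7; k_1,k_2,k_3) · ∏ g_i(k_i), where e^{-2q} gives (-2)^k; (1+q)^5 gives the falling factorial (5)_k; (1+q)^5 gives the falling factorial (5)_k.
g_1(k) for k = 0…7: 1, -2, 4, -8, 16, -32, 64, -128.
g_2(k) for k = 0…7: 1, 5, 20, 60, 120, 120, 0, 0.
g_3(k) for k = 0…7: 1, 5, 20, 60, 120, 120, 0, 0.
First combine the last two factors: h(k) = Σ_j C(k,j)·g_2(j)·g_3(k−j) for k = 0…7: 1, 10, 90, 720, 5040, 30240, 151200, 604800.
c_7 = Σ_k C(7,k)·g_1(k)·h(7−k) = 1·1·604800 + 7·(-2)·151200 + 21·4·30240 + 35·(-8)·5040 + 35·16·720 + 21·(-32)·90 + 7·64·10 + 1·(-128)·1 = 604800 − 2116800 + 2540160 − 1411200 + 403200 − 60480 + 4480 − 128 = -35968.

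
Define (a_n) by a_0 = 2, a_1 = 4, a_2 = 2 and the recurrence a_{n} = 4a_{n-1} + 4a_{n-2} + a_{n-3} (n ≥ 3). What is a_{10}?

The ordinary generating function has denominator 1 - 4q - 4q^2 - q^3.
Iterating the recurrence: a_0,…,a_{10} = 2, 4, 2, 26, 116, 570, 2770, 13476, 65554, 318890, 1551252.

1551252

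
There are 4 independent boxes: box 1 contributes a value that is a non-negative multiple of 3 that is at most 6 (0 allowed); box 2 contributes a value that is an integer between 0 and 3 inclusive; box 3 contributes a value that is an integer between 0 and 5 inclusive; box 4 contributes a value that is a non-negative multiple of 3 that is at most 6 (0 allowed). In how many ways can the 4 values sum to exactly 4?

The generating function for the choices is (1 + x^3 + x^6)·(1 + x + x^2 + x^3)·(1 + x + x^2 + x^3 + x^4 + x^5)·(1 + x^3 + x^6); the count is [x^4].
(1 + x^3 + x^6) has coefficients 1,0,0,1,0 for degrees 0…4.
(1 + x + x^2 + x^3) has coefficients 1,1,1,1,0 for degrees 0…4.
Multiplying by (1 + x + x^2 + x^3 + x^4 + x^5) gives running coefficients 1,2,3,4,4 for degrees 0…4.
Finally multiplying by (1 + x^3 + x^6), the product of all factors after the first has coefficients 1,2,3,5,6 for degrees 0…4.
[x^4] = 1·6 + 1·2 = 8.

8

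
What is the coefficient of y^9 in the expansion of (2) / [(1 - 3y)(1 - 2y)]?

The denominator gives the recurrence a_n = 5a_(n−1) − 6a_(n−2) for n ≥ 2; the numerator fixes a_0 = 2, a_1 = 10.
Iterating: 2, 10, 38, 130, 422, 1330, 4118, 12610, 38342, 116050, so a_9 = 116050.

116050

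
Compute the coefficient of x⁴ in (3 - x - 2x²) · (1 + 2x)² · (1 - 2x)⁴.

(3 - x - 2x²) has coefficients 3,-1,-2 for degrees 0…2.
(1 + 2x)² has coefficients 1,4,4,0,0 for degrees 0…4.
Finally multiplying by (1 - 2x)⁴, the product of all factors after the first has coefficients 1,-4,-4,32,-16 for degrees 0…4.
[x⁴] = 3·(-16) − 1·32 − 2·(-4) = -72.

-72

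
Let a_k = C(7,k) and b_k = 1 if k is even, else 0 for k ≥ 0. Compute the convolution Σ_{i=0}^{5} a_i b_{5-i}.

63

This is [x^5] in the product of the two ordinary generating functions.
Σ = 1·0 + 7·1 + 21·0 + 35·1 + 35·0 + 21·1 = 63.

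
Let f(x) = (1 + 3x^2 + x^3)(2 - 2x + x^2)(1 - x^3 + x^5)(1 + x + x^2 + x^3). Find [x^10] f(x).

(1 + 3x^2 + x^3) has coefficients 1,0,3,1 for degrees 0…3.
(2 - 2x + x^2) has coefficients 2,-2,1,0,0,0,0,0,0,0,0 for degrees 0…10.
Multiplying by (1 - x^3 + x^5) gives running coefficients 2,-2,1,-2,2,1,-2,1,0,0,0 for degrees 0…10.
Finally multiplying by (1 + x + x^2 + x^3), the product of all factors after the first has coefficients 2,0,1,-1,-1,2,-1,2,0,-1,1 for degrees 0…10.
[x^10] = 1·1 + 3·0 + 1·2 = 3.

3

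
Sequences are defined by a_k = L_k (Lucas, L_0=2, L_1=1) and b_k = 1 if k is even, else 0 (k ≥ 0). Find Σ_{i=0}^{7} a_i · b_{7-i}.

Write out a_i and b_{7-i} for i = 0,…,7 and sum the products.
Σ = 2·0 + 1·1 + 3·0 + 4·1 + 7·0 + 11·1 + 18·0 + 29·1 = 45.

45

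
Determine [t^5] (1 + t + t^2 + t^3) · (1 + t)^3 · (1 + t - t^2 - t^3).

(1 + t + t^2 + t^3) has coefficients 1,1,1,1 for degrees 0…3.
(1 + t)^3 has coefficients 1,3,3,1,0,0 for degrees 0…5.
Finally multiplying by (1 + t - t^2 - t^3), the product of all factors after the first has coefficients 1,4,5,0,-5,-4 for degrees 0…5.
[t^5] = 1·(-4) + 1·(-5) + 1·0 + 1·5 = -4.

-4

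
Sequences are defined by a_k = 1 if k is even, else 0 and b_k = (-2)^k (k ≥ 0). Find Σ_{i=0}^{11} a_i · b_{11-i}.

This is [x^11] in the product of the two ordinary generating functions.
Σ = 1·(-2048) + 0·1024 + 1·(-512) + 0·256 + 1·(-128) + 0·64 + 1·(-32) + 0·16 + 1·(-8) + 0·4 + 1·(-2) + 0·1 = -2730.

-2730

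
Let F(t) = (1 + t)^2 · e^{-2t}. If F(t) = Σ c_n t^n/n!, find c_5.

The EGF product rule gives c_5 = Σ_{k_1+k_2=5} C(5; k_1,k_2) · ∏ g_i(k_i), where (1+t)^2 gives the falling factorial (2)_k; e^{-2t} gives (-2)^k.
g_1(k) for k = 0…5: 1, 2, 2, 0, 0, 0.
g_2(k) for k = 0…5: 1, -2, 4, -8, 16, -32.
c_5 = Σ_k C(5,k)·g_1(k)·g_2(5−k) = 1·1·(-32) + 5·2·16 + 10·2·(-8) = −32 + 160 − 160 = -32.

-32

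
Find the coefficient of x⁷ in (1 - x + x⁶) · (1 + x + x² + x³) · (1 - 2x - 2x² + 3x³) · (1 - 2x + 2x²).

(1 - x + x⁶) has coefficients 1,-1,0,0,0,0,1 for degrees 0…6.
(1 + x + x² + x³) has coefficients 1,1,1,1,0,0,0,0 for degrees 0…7.
Multiplying by (1 - 2x - 2x² + 3x³) gives running coefficients 1,-1,-3,0,-1,1,3,0 for degrees 0…7.
Finally multiplying by (1 - 2x + 2x²), the product of all factors after the first has coefficients 1,-3,1,4,-7,3,-1,-4 for degrees 0…7.
[x⁷] = 1·(-4) − 1·(-1) + 1·(-3) = -6.

-6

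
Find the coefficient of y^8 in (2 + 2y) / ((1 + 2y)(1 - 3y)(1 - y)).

15814

Partial fractions give a closed form: a_n = (4/15)·(-2)^n + (12/5)·3^n + (-2/3)·1^n.
At n = 8: a_8 = 15814.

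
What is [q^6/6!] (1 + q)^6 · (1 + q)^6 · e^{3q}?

4871205

The EGF product rule gives c_6 = Σ_{k_1+k_2+k_3=6} C(6; k_1,k_2,k_3) · ∏ g_i(k_i), where (1+q)^6 gives the falling factorial (6)_k; (1+q)^6 gives the falling factorial (6)_k; e^{3q} gives (3)^k.
g_1(k) for k = 0…6: 1, 6, 30, 120, 360, 720, 720.
g_2(k) for k = 0…6: 1, 6, 30, 120, 360, 720, 720.
g_3(k) for k = 0…6: 1, 3, 9, 27, 81, 243, 729.
First combine the last two factors: h(k) = Σ_j C(k,j)·g_2(j)·g_3(k−j) for k = 0…6: 1, 9, 75, 579, 4149, 27693, 173007.
c_6 = Σ_k C(6,k)·g_1(k)·h(6−k) = 1·1·173007 + 6·6·27693 + 15·30·4149 + 20·120·579 + 15·360·75 + 6·720·9 + 1·720·1 = 173007 + 996948 + 1867050 + 1389600 + 405000 + 38880 + 720 = 4871205.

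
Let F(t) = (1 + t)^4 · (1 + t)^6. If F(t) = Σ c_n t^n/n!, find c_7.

604800

The EGF product rule gives c_7 = Σ_{k_1+k_2=7} C(7; k_1,k_2) · ∏ g_i(k_i), where (1+t)^4 gives the falling factorial (4)_k; (1+t)^6 gives the falling factorial (6)_k.
g_1(k) for k = 0…7: 1, 4, 12, 24, 24, 0, 0, 0.
g_2(k) for k = 0…7: 1, 6, 30, 120, 360, 720, 720, 0.
c_7 = Σ_k C(7,k)·g_1(k)·g_2(7−k) = 7·4·720 + 21·12·720 + 35·24·360 + 35·24·120 = 20160 + 181440 + 302400 + 100800 = 604800.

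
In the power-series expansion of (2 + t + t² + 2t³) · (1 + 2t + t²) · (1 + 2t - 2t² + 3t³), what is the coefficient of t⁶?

(2 + t + t² + 2t³) has coefficients 2,1,1,2 for degrees 0…3.
(1 + 2t + t²) has coefficients 1,2,1,0,0,0,0 for degrees 0…6.
Finally multiplying by (1 + 2t - 2t² + 3t³), the product of all factors after the first has coefficients 1,4,3,1,4,3,0 for degrees 0…6.
[t⁶] = 2·0 + 1·3 + 1·4 + 2·1 = 9.

9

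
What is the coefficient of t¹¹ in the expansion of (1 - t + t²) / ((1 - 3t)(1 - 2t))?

The denominator gives the recurrence a_n = 5a_(n−1) − 6a_(n−2) for n ≥ 3; the numerator fixes a_0 = 1, a_1 = 4, a_2 = 15.
Iterating: 1, 4, 15, 51, 165, 519, 1605, 4911, 14925, 45159, 136245, 410271, so a_11 = 410271.

410271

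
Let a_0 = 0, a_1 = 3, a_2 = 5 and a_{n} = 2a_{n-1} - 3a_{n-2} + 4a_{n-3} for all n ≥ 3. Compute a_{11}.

The ordinary generating function has denominator 1 - 2y + 3y^2 - 4y^3.
Iterating the recurrence: a_0,…,a_{11} = 0, 3, 5, 1, -1, 15, 37, 25, -1, 71, 245, 273.

273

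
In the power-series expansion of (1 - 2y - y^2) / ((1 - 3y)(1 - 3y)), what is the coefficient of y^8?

The denominator gives the recurrence a_n = 6a_(n−1) − 9a_(n−2) for n ≥ 3; the numerator fixes a_0 = 1, a_1 = 4, a_2 = 14.
Iterating: 1, 4, 14, 48, 162, 540, 1782, 5832, 18954, so a_8 = 18954.

18954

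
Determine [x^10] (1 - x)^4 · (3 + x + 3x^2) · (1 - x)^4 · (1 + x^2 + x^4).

(1 - x)^4 has coefficients 1,-4,6,-4,1 for degrees 0…4.
(3 + x + 3x^2) has coefficients 3,1,3,0,0,0,0,0,0,0,0 for degrees 0…10.
Multiplying by (1 - x)^4 gives running coefficients 3,-11,17,-18,17,-11,3,0,0,0,0 for degrees 0…10.
Finally multiplying by (1 + x^2 + x^4), the product of all factors after the first has coefficients 3,-11,20,-29,37,-40,37,-29,20,-11,3 for degrees 0…10.
[x^10] = 1·3 − 4·(-11) + 6·20 − 4·(-29) + 1·37 = 320.

320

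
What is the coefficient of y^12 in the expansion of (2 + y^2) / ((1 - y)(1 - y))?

37

The denominator gives the recurrence a_n = 2a_(n−1) − a_(n−2) for n ≥ 3; the numerator fixes a_0 = 2, a_1 = 4, a_2 = 7.
Iterating: 2, 4, 7, 10, 13, 16, 19, 22, 25, 28, 31, 34, 37, so a_12 = 37.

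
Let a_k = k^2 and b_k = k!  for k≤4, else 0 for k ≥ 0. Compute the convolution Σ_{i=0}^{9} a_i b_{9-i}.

The convolution is the x^9 coefficient of A(x)B(x).
Σ = 0·0 + 1·0 + 4·0 + 9·0 + 16·0 + 25·24 + 36·6 + 49·2 + 64·1 + 81·1 = 1059.

1059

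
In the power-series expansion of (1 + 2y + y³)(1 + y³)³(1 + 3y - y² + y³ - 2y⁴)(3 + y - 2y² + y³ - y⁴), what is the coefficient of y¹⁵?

(1 + 2y + y³) has coefficients 1,2,0,1 for degrees 0…3.
(1 + y³)³ has coefficients 1,0,0,3,0,0,3,0,0,1,0,0,0,0,0,0 for degrees 0…15.
Multiplying by (1 + 3y - y² + y³ - 2y⁴) gives running coefficients 1,3,-1,4,7,-3,6,3,-3,4,-3,-1,1,-2,0,0 for degrees 0…15.
Finally multiplying by (3 + y - 2y² + y³ - y⁴), the product of all factors after the first has coefficients 3,10,-2,6,29,-14,6,24,-28,12,-2,-20,15,-10,-2,6 for degrees 0…15.
[y¹⁵] = 1·6 + 2·(-2) + 1·15 = 17.

17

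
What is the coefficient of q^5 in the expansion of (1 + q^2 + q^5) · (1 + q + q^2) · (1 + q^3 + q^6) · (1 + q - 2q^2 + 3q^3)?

7

(1 + q^2 + q^5) has coefficients 1,0,1,0,0,1 for degrees 0…5.
(1 + q + q^2) has coefficients 1,1,1,0,0,0 for degrees 0…5.
Multiplying by (1 + q^3 + q^6) gives running coefficients 1,1,1,1,1,1 for degrees 0…5.
Finally multiplying by (1 + q - 2q^2 + 3q^3), the product of all factors after the first has coefficients 1,2,0,3,3,3 for degrees 0…5.
[q^5] = 1·3 + 1·3 + 1·1 = 7.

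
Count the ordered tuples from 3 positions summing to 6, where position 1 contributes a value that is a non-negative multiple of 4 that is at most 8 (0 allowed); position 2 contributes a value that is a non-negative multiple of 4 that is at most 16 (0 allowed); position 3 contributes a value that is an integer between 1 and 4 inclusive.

2

The generating function for the choices is (1 + y⁴ + y⁸)·(1 + y⁴ + y⁸ + y¹² + y¹⁶)·(y + y² + y³ + y⁴); the count is [y⁶].
(1 + y⁴ + y⁸) has coefficients 1,0,0,0,1,0,0 for degrees 0…6.
(1 + y⁴ + y⁸ + y¹² + y¹⁶) has coefficients 1,0,0,0,1,0,0 for degrees 0…6.
Finally multiplying by (y + y² + y³ + y⁴), the product of all factors after the first has coefficients 0,1,1,1,1,1,1 for degrees 0…6.
[y⁶] = 1·1 + 1·1 = 2.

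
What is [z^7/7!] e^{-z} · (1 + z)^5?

The EGF product rule gives c_7 = Σ_{k_1+k_2=7} C(7; k_1,k_2) · ∏ g_i(k_i), where e^{-z} gives (-1)^k; (1+z)^5 gives the falling factorial (5)_k.
g_1(k) for k = 0…7: 1, -1, 1, -1, 1, -1, 1, -1.
g_2(k) for k = 0…7: 1, 5, 20, 60, 120, 120, 0, 0.
c_7 = Σ_k C(7,k)·g_1(k)·g_2(7−k) = 21·1·120 + 35·(-1)·120 + 35·1·60 + 21·(-1)·20 + 7·1·5 + 1·(-1)·1 = 2520 − 4200 + 2100 − 420 + 35 − 1 = 34.

34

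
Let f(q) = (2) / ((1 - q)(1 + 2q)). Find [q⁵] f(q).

Partial fractions give a closed form: a_n = (2/3)·1^n + (4/3)·(-2)^n.
At n = 5: a_5 = -42.

-42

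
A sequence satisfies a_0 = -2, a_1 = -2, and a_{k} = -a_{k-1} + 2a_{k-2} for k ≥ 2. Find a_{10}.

-2

The ordinary generating function has denominator 1 + x - 2x^2.
Iterating the recurrence: a_0,…,a_{10} = -2, -2, -2, -2, -2, -2, -2, -2, -2, -2, -2.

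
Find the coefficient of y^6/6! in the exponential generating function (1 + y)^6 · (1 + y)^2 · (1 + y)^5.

1235520

The EGF product rule gives c_6 = Σ_{k_1+k_2+k_3=6} C(6; k_1,k_2,k_3) · ∏ g_i(k_i), where (1+y)^6 gives the falling factorial (6)_k; (1+y)^2 gives the falling factorial (2)_k; (1+y)^5 gives the falling factorial (5)_k.
g_1(k) for k = 0…6: 1, 6, 30, 120, 360, 720, 720.
g_2(k) for k = 0…6: 1, 2, 2, 0, 0, 0, 0.
g_3(k) for k = 0…6: 1, 5, 20, 60, 120, 120, 0.
First combine the last two factors: h(k) = Σ_j C(k,j)·g_2(j)·g_3(k−j) for k = 0…6: 1, 7, 42, 210, 840, 2520, 5040.
c_6 = Σ_k C(6,k)·g_1(k)·h(6−k) = 1·1·5040 + 6·6·2520 + 15·30·840 + 20·120·210 + 15·360·42 + 6·720·7 + 1·720·1 = 5040 + 90720 + 378000 + 504000 + 226800 + 30240 + 720 = 1235520.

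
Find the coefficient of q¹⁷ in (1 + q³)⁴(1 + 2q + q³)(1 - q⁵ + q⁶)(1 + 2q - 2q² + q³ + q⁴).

9

(1 + q³)⁴ has coefficients 1,0,0,4,0,0,6,0,0,4,0,0,1 for degrees 0…12.
(1 + 2q + q³) has coefficients 1,2,0,1,0,0,0,0,0,0,0,0,0,0,0,0,0,0 for degrees 0…17.
Multiplying by (1 - q⁵ + q⁶) gives running coefficients 1,2,0,1,0,-1,-1,2,-1,1,0,0,0,0,0,0,0,0 for degrees 0…17.
Finally multiplying by (1 + 2q - 2q² + q³ + q⁴), the product of all factors after the first has coefficients 1,4,2,-2,5,-1,-2,3,4,-7,5,-1,0,1,0,0,0,0 for degrees 0…17.
[q¹⁷] = 1·0 + 4·0 + 6·(-1) + 4·4 + 1·(-1) = 9.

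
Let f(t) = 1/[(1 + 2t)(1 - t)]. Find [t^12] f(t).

2731

Partial fractions give a closed form: a_n = (2/3)·(-2)^n + (1/3)·1^n.
At n = 12: a_12 = 2731.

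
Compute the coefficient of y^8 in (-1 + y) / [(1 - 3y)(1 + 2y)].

-2778

Partial fractions give a closed form: a_n = (-2/5)·3^n + (-3/5)·(-2)^n.
At n = 8: a_8 = -2778.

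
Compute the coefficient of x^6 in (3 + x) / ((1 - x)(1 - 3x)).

3643

Partial fractions give a closed form: a_n = (-2)·1^n + (5)·3^n.
At n = 6: a_6 = 3643.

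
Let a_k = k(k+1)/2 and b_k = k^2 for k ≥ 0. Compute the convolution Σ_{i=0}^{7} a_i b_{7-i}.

Write out a_i and b_{7-i} for i = 0,…,7 and sum the products.
Σ = 0·49 + 1·36 + 3·25 + 6·16 + 10·9 + 15·4 + 21·1 + 28·0 = 378.

378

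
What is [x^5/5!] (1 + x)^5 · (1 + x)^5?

30240

The EGF product rule gives c_5 = Σ_{k_1+k_2=5} C(5; k_1,k_2) · ∏ g_i(k_i), where (1+x)^5 gives the falling factorial (5)_k; (1+x)^5 gives the falling factorial (5)_k.
g_1(k) for k = 0…5: 1, 5, 20, 60, 120, 120.
g_2(k) for k = 0…5: 1, 5, 20, 60, 120, 120.
c_5 = Σ_k C(5,k)·g_1(k)·g_2(5−k) = 1·1·120 + 5·5·120 + 10·20·60 + 10·60·20 + 5·120·5 + 1·120·1 = 120 + 3000 + 12000 + 12000 + 3000 + 120 = 30240.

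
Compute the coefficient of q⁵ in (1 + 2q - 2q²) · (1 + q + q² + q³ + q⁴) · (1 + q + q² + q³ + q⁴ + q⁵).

7

(1 + 2q - 2q²) has coefficients 1,2,-2 for degrees 0…2.
(1 + q + q² + q³ + q⁴) has coefficients 1,1,1,1,1,0 for degrees 0…5.
Finally multiplying by (1 + q + q² + q³ + q⁴ + q⁵), the product of all factors after the first has coefficients 1,2,3,4,5,5 for degrees 0…5.
[q⁵] = 1·5 + 2·5 − 2·4 = 7.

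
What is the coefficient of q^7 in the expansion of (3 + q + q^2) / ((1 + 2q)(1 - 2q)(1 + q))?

The denominator gives the recurrence a_n = −a_(n−1) + 4a_(n−2) + 4a_(n−3) for n ≥ 3; the numerator fixes a_0 = 3, a_1 = -2, a_2 = 15.
Iterating: 3, -2, 15, -11, 63, -47, 255, -191, so a_7 = -191.

-191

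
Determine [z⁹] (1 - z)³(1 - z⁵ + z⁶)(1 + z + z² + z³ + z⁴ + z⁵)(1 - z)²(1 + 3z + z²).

(1 - z)³ has coefficients 1,-3,3,-1 for degrees 0…3.
(1 - z⁵ + z⁶) has coefficients 1,0,0,0,0,-1,1,0,0,0 for degrees 0…9.
Multiplying by (1 + z + z² + z³ + z⁴ + z⁵) gives running coefficients 1,1,1,1,1,0,0,0,0,0 for degrees 0…9.
Multiplying by (1 - z)² gives running coefficients 1,-1,0,0,0,-1,1,0,0,0 for degrees 0…9.
Finally multiplying by (1 + 3z + z²), the product of all factors after the first has coefficients 1,2,-2,-1,0,-1,-2,2,1,0 for degrees 0…9.
[z⁹] = 1·0 − 3·1 + 3·2 − 1·(-2) = 5.

5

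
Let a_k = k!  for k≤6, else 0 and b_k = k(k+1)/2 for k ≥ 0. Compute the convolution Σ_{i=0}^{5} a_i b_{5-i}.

79

This is [x^5] in the product of the two ordinary generating functions.
Σ = 1·15 + 1·10 + 2·6 + 6·3 + 24·1 + 120·0 = 79.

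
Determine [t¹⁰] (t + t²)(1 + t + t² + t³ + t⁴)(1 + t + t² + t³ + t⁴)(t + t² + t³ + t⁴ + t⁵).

(t + t²) has coefficients 0,1,1 for degrees 0…2.
(1 + t + t² + t³ + t⁴) has coefficients 1,1,1,1,1,0,0,0,0,0,0 for degrees 0…10.
Multiplying by (1 + t + t² + t³ + t⁴) gives running coefficients 1,2,3,4,5,4,3,2,1,0,0 for degrees 0…10.
Finally multiplying by (t + t² + t³ + t⁴ + t⁵), the product of all factors after the first has coefficients 0,1,3,6,10,15,18,19,18,15,10 for degrees 0…10.
[t¹⁰] = 1·15 + 1·18 = 33.

33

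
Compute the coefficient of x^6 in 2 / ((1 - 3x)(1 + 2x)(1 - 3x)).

6494

The denominator gives the recurrence a_n = 4a_(n−1) + 3a_(n−2) − 18a_(n−3) for n ≥ 3; the numerator fixes a_0 = 2, a_1 = 8, a_2 = 38.
Iterating: 2, 8, 38, 140, 530, 1856, 6494, so a_6 = 6494.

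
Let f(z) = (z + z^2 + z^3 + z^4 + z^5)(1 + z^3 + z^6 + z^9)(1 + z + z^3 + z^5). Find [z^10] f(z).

(z + z^2 + z^3 + z^4 + z^5) has coefficients 0,1,1,1,1,1 for degrees 0…5.
(1 + z^3 + z^6 + z^9) has coefficients 1,0,0,1,0,0,1,0,0,1,0 for degrees 0…10.
Finally multiplying by (1 + z + z^3 + z^5), the product of all factors after the first has coefficients 1,1,0,2,1,1,2,1,1,2,1 for degrees 0…10.
[z^10] = 1·2 + 1·1 + 1·1 + 1·2 + 1·1 = 7.

7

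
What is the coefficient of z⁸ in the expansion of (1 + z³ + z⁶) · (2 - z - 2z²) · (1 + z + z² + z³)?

(1 + z³ + z⁶) has coefficients 1,0,0,1,0,0,1 for degrees 0…6.
(2 - z - 2z²) has coefficients 2,-1,-2,0,0,0,0,0,0 for degrees 0…8.
Finally multiplying by (1 + z + z² + z³), the product of all factors after the first has coefficients 2,1,-1,-1,-3,-2,0,0,0 for degrees 0…8.
[z⁸] = 1·0 + 1·(-2) + 1·(-1) = -3.

-3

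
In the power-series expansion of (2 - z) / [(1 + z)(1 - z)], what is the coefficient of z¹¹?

-1

Partial fractions give a closed form: a_n = (3/2)·(-1)^n + (1/2)·1^n.
At n = 11: a_11 = -1.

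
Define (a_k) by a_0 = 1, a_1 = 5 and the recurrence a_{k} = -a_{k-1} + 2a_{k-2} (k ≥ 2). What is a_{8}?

The ordinary generating function has denominator 1 + z - 2z^2.
Iterating the recurrence: a_0,…,a_{8} = 1, 5, -3, 13, -19, 45, -83, 173, -339.

-339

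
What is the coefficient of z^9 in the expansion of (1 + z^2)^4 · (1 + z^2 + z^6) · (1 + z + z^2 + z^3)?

(1 + z^2)^4 has coefficients 1,0,4,0,6,0,4,0,1 for degrees 0…8.
(1 + z^2 + z^6) has coefficients 1,0,1,0,0,0,1,0,0,0 for degrees 0…9.
Finally multiplying by (1 + z + z^2 + z^3), the product of all factors after the first has coefficients 1,1,2,2,1,1,1,1,1,1 for degrees 0…9.
[z^9] = 1·1 + 4·1 + 6·1 + 4·2 + 1·1 = 20.

20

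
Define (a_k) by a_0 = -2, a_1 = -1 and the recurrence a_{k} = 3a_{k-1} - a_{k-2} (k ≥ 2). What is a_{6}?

-34

The ordinary generating function has denominator 1 - 3t + t^2.
Iterating the recurrence: a_0,…,a_{6} = -2, -1, -1, -2, -5, -13, -34.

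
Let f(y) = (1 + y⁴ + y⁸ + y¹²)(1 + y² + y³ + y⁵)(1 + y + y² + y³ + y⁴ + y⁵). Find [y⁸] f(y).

6

(1 + y⁴ + y⁸ + y¹²) has coefficients 1,0,0,0,1,0,0,0,1 for degrees 0…8.
(1 + y² + y³ + y⁵) has coefficients 1,0,1,1,0,1,0,0,0 for degrees 0…8.
Finally multiplying by (1 + y + y² + y³ + y⁴ + y⁵), the product of all factors after the first has coefficients 1,1,2,3,3,4,3,3,2 for degrees 0…8.
[y⁸] = 1·2 + 1·3 + 1·1 = 6.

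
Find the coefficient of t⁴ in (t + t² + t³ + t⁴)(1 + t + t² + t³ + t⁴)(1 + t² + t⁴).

(t + t² + t³ + t⁴) has coefficients 0,1,1,1,1 for degrees 0…4.
(1 + t + t² + t³ + t⁴) has coefficients 1,1,1,1,1 for degrees 0…4.
Finally multiplying by (1 + t² + t⁴), the product of all factors after the first has coefficients 1,1,2,2,3 for degrees 0…4.
[t⁴] = 1·2 + 1·2 + 1·1 + 1·1 = 6.

6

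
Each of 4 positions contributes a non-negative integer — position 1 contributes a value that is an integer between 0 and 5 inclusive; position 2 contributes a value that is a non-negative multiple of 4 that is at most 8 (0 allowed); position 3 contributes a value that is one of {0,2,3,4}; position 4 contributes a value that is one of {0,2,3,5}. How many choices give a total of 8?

The generating function for the choices is (1 + y + y² + y³ + y⁴ + y⁵)·(1 + y⁴ + y⁸)·(1 + y² + y³ + y⁴)·(1 + y² + y³ + y⁵); the count is [y⁸].
(1 + y + y² + y³ + y⁴ + y⁵) has coefficients 1,1,1,1,1,1 for degrees 0…5.
(1 + y⁴ + y⁸) has coefficients 1,0,0,0,1,0,0,0,1 for degrees 0…8.
Multiplying by (1 + y² + y³ + y⁴) gives running coefficients 1,0,1,1,2,0,1,1,2 for degrees 0…8.
Finally multiplying by (1 + y² + y³ + y⁵), the product of all factors after the first has coefficients 1,0,2,2,3,3,4,4,4 for degrees 0…8.
[y⁸] = 1·4 + 1·4 + 1·4 + 1·3 + 1·3 + 1·2 = 20.

20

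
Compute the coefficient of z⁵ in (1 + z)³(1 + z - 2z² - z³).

(1 + z)³ has coefficients 1,3,3,1 for degrees 0…3.
(1 + z - 2z² - z³) has coefficients 1,1,-2,-1,0,0 for degrees 0…5.
[z⁵] = 1·0 + 3·0 + 3·(-1) + 1·(-2) = -5.

-5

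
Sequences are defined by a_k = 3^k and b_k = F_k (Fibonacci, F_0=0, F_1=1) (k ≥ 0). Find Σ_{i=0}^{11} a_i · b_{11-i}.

106184

Write out a_i and b_{11-i} for i = 0,…,11 and sum the products.
Σ = 1·89 + 3·55 + 9·34 + 27·21 + 81·13 + 243·8 + 729·5 + 2187·3 + 6561·2 + 19683·1 + 59049·1 + 177147·0 = 106184.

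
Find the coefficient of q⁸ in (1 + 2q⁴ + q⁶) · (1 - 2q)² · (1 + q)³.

11

(1 + 2q⁴ + q⁶) has coefficients 1,0,0,0,2,0,1 for degrees 0…6.
(1 - 2q)² has coefficients 1,-4,4,0,0,0,0,0,0 for degrees 0…8.
Finally multiplying by (1 + q)³, the product of all factors after the first has coefficients 1,-1,-5,1,8,4,0,0,0 for degrees 0…8.
[q⁸] = 1·0 + 2·8 + 1·(-5) = 11.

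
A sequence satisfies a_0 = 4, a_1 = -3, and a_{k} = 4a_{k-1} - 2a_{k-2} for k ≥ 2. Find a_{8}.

-34880

The ordinary generating function has denominator 1 - 4x + 2x^2.
Iterating the recurrence: a_0,…,a_{8} = 4, -3, -20, -74, -256, -876, -2992, -10216, -34880.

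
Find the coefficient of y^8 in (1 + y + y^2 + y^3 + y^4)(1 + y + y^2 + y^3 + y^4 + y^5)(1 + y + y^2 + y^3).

14

(1 + y + y^2 + y^3 + y^4) has coefficients 1,1,1,1,1 for degrees 0…4.
(1 + y + y^2 + y^3 + y^4 + y^5) has coefficients 1,1,1,1,1,1,0,0,0 for degrees 0…8.
Finally multiplying by (1 + y + y^2 + y^3), the product of all factors after the first has coefficients 1,2,3,4,4,4,3,2,1 for degrees 0…8.
[y^8] = 1·1 + 1·2 + 1·3 + 1·4 + 1·4 = 14.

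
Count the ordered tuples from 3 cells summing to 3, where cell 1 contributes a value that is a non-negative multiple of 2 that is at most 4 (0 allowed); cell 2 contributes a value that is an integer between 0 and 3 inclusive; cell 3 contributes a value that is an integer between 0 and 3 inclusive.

6

The generating function for the choices is (1 + q^2 + q^4)·(1 + q + q^2 + q^3)·(1 + q + q^2 + q^3); the count is [q^3].
(1 + q^2 + q^4) has coefficients 1,0,1,0 for degrees 0…3.
(1 + q + q^2 + q^3) has coefficients 1,1,1,1 for degrees 0…3.
Finally multiplying by (1 + q + q^2 + q^3), the product of all factors after the first has coefficients 1,2,3,4 for degrees 0…3.
[q^3] = 1·4 + 1·2 = 6.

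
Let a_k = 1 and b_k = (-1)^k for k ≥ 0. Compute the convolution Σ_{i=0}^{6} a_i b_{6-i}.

The convolution is the t^6 coefficient of A(t)B(t).
Σ = 1·1 + 1·(-1) + 1·1 + 1·(-1) + 1·1 + 1·(-1) + 1·1 = 1.

1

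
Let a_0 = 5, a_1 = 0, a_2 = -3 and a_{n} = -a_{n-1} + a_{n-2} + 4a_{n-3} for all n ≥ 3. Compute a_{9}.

-253

The ordinary generating function has denominator 1 + y - y^2 - 4y^3.
Iterating the recurrence: a_0,…,a_{9} = 5, 0, -3, 23, -26, 37, 29, -96, 273, -253.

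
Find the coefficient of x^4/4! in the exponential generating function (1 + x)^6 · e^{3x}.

The EGF product rule gives c_4 = Σ_{k_1+k_2=4} C(4; k_1,k_2) · ∏ g_i(k_i), where (1+x)^6 gives the falling factorial (6)_k; e^{3x} gives (3)^k.
g_1(k) for k = 0…4: 1, 6, 30, 120, 360.
g_2(k) for k = 0…4: 1, 3, 9, 27, 81.
c_4 = Σ_k C(4,k)·g_1(k)·g_2(4−k) = 1·1·81 + 4·6·27 + 6·30·9 + 4·120·3 + 1·360·1 = 81 + 648 + 1620 + 1440 + 360 = 4149.

4149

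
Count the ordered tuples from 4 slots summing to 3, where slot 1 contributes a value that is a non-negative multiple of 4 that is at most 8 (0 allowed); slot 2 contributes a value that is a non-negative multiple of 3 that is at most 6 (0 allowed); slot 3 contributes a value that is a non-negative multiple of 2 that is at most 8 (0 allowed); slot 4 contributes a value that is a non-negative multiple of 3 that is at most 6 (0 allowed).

2

The generating function for the choices is (1 + y⁴ + y⁸)·(1 + y³ + y⁶)·(1 + y² + y⁴ + y⁶ + y⁸)·(1 + y³ + y⁶); the count is [y³].
(1 + y⁴ + y⁸) has coefficients 1,0,0,0 for degrees 0…3.
(1 + y³ + y⁶) has coefficients 1,0,0,1 for degrees 0…3.
Multiplying by (1 + y² + y⁴ + y⁶ + y⁸) gives running coefficients 1,0,1,1 for degrees 0…3.
Finally multiplying by (1 + y³ + y⁶), the product of all factors after the first has coefficients 1,0,1,2 for degrees 0…3.
[y³] = 1·2 = 2.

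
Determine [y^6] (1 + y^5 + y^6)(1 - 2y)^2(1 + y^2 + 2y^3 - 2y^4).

-11

(1 + y^5 + y^6) has coefficients 1,0,0,0,0,1,1 for degrees 0…6.
(1 - 2y)^2 has coefficients 1,-4,4,0,0,0,0 for degrees 0…6.
Finally multiplying by (1 + y^2 + 2y^3 - 2y^4), the product of all factors after the first has coefficients 1,-4,5,-2,-6,16,-8 for degrees 0…6.
[y^6] = 1·(-8) + 1·(-4) + 1·1 = -11.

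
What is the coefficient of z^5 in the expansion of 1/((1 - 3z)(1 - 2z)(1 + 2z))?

Partial fractions give a closed form: a_n = (9/5)·3^n + (-1)·2^n + (1/5)·(-2)^n.
At n = 5: a_5 = 399.

399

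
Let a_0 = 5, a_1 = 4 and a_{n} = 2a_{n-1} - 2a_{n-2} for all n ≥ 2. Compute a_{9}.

64

The ordinary generating function has denominator 1 - 2q + 2q^2.
Iterating the recurrence: a_0,…,a_{9} = 5, 4, -2, -12, -20, -16, 8, 48, 80, 64.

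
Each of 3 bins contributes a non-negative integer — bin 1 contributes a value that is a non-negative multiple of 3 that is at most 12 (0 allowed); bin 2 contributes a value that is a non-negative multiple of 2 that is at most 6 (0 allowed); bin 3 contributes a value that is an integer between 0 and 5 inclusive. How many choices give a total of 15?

7

The generating function for the choices is (1 + t^3 + t^6 + t^9 + t^12)·(1 + t^2 + t^4 + t^6)·(1 + t + t^2 + t^3 + t^4 + t^5); the count is [t^15].
(1 + t^3 + t^6 + t^9 + t^12) has coefficients 1,0,0,1,0,0,1,0,0,1,0,0,1 for degrees 0…12.
(1 + t^2 + t^4 + t^6) has coefficients 1,0,1,0,1,0,1,0,0,0,0,0,0,0,0,0 for degrees 0…15.
Finally multiplying by (1 + t + t^2 + t^3 + t^4 + t^5), the product of all factors after the first has coefficients 1,1,2,2,3,3,3,3,2,2,1,1,0,0,0,0 for degrees 0…15.
[t^15] = 1·0 + 1·0 + 1·2 + 1·3 + 1·2 = 7.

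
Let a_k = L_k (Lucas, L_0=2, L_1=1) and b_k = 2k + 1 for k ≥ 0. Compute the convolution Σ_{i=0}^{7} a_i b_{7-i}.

299

This is [x^7] in the product of the two ordinary generating functions.
Σ = 2·15 + 1·13 + 3·11 + 4·9 + 7·7 + 11·5 + 18·3 + 29·1 = 299.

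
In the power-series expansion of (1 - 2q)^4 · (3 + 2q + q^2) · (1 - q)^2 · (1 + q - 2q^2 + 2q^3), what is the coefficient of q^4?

(1 - 2q)^4 has coefficients 1,-8,24,-32,16 for degrees 0…4.
(3 + 2q + q^2) has coefficients 3,2,1,0,0 for degrees 0…4.
Multiplying by (1 - q)^2 gives running coefficients 3,-4,0,0,1 for degrees 0…4.
Finally multiplying by (1 + q - 2q^2 + 2q^3), the product of all factors after the first has coefficients 3,-1,-10,14,-7 for degrees 0…4.
[q^4] = 1·(-7) − 8·14 + 24·(-10) − 32·(-1) + 16·3 = -279.

-279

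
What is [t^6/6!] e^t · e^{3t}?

4096

The EGF product rule gives c_6 = Σ_{k_1+k_2=6} C(6; k_1,k_2) · ∏ g_i(k_i), where e^t gives (1)^k; e^{3t} gives (3)^k.
g_1(k) for k = 0…6: 1, 1, 1, 1, 1, 1, 1.
g_2(k) for k = 0…6: 1, 3, 9, 27, 81, 243, 729.
c_6 = Σ_k C(6,k)·g_1(k)·g_2(6−k) = 1·1·729 + 6·1·243 + 15·1·81 + 20·1·27 + 15·1·9 + 6·1·3 + 1·1·1 = 729 + 1458 + 1215 + 540 + 135 + 18 + 1 = 4096.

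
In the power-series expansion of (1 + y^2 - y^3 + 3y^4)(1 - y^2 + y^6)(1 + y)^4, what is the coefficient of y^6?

10

(1 + y^2 - y^3 + 3y^4) has coefficients 1,0,1,-1,3 for degrees 0…4.
(1 - y^2 + y^6) has coefficients 1,0,-1,0,0,0,1 for degrees 0…6.
Finally multiplying by (1 + y)^4, the product of all factors after the first has coefficients 1,4,5,0,-5,-4,0 for degrees 0…6.
[y^6] = 1·0 + 1·(-5) − 1·0 + 3·5 = 10.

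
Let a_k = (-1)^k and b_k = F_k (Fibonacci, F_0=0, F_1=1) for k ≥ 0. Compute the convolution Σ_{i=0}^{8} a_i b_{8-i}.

12

Write out a_i and b_{8-i} for i = 0,…,8 and sum the products.
Σ = 1·21 − 1·13 + 1·8 − 1·5 + 1·3 − 1·2 + 1·1 − 1·1 + 1·0 = 12.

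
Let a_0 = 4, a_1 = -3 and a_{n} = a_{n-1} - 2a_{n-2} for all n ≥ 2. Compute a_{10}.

169

The ordinary generating function has denominator 1 - y + 2y^2.
Iterating the recurrence: a_0,…,a_{10} = 4, -3, -11, -5, 17, 27, -7, -61, -47, 75, 169.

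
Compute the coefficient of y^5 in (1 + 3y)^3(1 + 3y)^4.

(1 + 3y)^3 has coefficients 1,9,27,27 for degrees 0…3.
(1 + 3y)^4 has coefficients 1,12,54,108,81,0 for degrees 0…5.
[y^5] = 1·0 + 9·81 + 27·108 + 27·54 = 5103.

5103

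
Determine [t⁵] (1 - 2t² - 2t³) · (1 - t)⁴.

-4

(1 - 2t² - 2t³) has coefficients 1,0,-2,-2 for degrees 0…3.
(1 - t)⁴ has coefficients 1,-4,6,-4,1,0 for degrees 0…5.
[t⁵] = 1·0 − 2·(-4) − 2·6 = -4.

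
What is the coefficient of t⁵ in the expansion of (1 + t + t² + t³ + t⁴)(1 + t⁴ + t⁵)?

2

(1 + t + t² + t³ + t⁴) has coefficients 1,1,1,1,1 for degrees 0…4.
(1 + t⁴ + t⁵) has coefficients 1,0,0,0,1,1 for degrees 0…5.
[t⁵] = 1·1 + 1·1 + 1·0 + 1·0 + 1·0 = 2.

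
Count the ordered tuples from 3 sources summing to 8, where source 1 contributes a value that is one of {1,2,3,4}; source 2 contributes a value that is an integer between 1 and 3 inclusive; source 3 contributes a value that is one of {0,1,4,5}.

The generating function for the choices is (t + t² + t³ + t⁴)·(t + t² + t³)·(1 + t + t⁴ + t⁵); the count is [t⁸].
(t + t² + t³ + t⁴) has coefficients 0,1,1,1,1 for degrees 0…4.
(t + t² + t³) has coefficients 0,1,1,1,0,0,0,0,0 for degrees 0…8.
Finally multiplying by (1 + t + t⁴ + t⁵), the product of all factors after the first has coefficients 0,1,2,2,1,1,2,2,1 for degrees 0…8.
[t⁸] = 1·2 + 1·2 + 1·1 + 1·1 = 6.

6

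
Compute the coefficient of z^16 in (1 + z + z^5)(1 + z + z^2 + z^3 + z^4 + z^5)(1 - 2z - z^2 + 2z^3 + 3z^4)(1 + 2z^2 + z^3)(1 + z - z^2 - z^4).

-15

(1 + z + z^5) has coefficients 1,1,0,0,0,1 for degrees 0…5.
(1 + z + z^2 + z^3 + z^4 + z^5) has coefficients 1,1,1,1,1,1,0,0,0,0,0,0,0,0,0,0,0 for degrees 0…16.
Multiplying by (1 - 2z - z^2 + 2z^3 + 3z^4) gives running coefficients 1,-1,-2,0,3,3,2,4,5,3,0,0,0,0,0,0,0 for degrees 0…16.
Multiplying by (1 + 2z^2 + z^3) gives running coefficients 1,-1,0,-1,-2,1,8,13,12,13,14,11,3,0,0,0,0 for degrees 0…16.
Finally multiplying by (1 + z - z^2 - z^4), the product of all factors after the first has coefficients 1,0,-2,0,-4,1,11,21,19,11,7,-1,-12,-21,-17,-11,-3 for degrees 0…16.
[z^16] = 1·(-3) + 1·(-11) + 1·(-1) = -15.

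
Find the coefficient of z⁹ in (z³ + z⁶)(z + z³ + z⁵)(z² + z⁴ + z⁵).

(z³ + z⁶) has coefficients 0,0,0,1,0,0,1 for degrees 0…6.
(z + z³ + z⁵) has coefficients 0,1,0,1,0,1,0,0,0,0 for degrees 0…9.
Finally multiplying by (z² + z⁴ + z⁵), the product of all factors after the first has coefficients 0,0,0,1,0,2,1,2,1,1 for degrees 0…9.
[z⁹] = 1·1 + 1·1 = 2.

2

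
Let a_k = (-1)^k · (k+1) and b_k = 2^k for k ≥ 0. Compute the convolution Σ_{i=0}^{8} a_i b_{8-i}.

This is [x^8] in the product of the two ordinary generating functions.
Σ = 1·256 − 2·128 + 3·64 − 4·32 + 5·16 − 6·8 + 7·4 − 8·2 + 9·1 = 117.

117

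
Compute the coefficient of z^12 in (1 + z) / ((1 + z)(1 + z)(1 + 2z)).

8191

The denominator gives the recurrence a_n = −4a_(n−1) − 5a_(n−2) − 2a_(n−3) for n ≥ 3; the numerator fixes a_0 = 1, a_1 = -3, a_2 = 7.
Iterating: 1, -3, 7, -15, 31, -63, 127, -255, 511, -1023, 2047, -4095, 8191, so a_12 = 8191.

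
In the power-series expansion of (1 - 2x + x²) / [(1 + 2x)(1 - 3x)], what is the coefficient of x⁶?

The denominator gives the recurrence a_n = a_(n−1) + 6a_(n−2) for n ≥ 3; the numerator fixes a_0 = 1, a_1 = -1, a_2 = 6.
Iterating: 1, -1, 6, 0, 36, 36, 252, so a_6 = 252.

252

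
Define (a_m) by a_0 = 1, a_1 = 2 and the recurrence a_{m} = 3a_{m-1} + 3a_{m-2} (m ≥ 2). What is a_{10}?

The ordinary generating function has denominator 1 - 3y - 3y^2.
Iterating the recurrence: a_0,…,a_{10} = 1, 2, 9, 33, 126, 477, 1809, 6858, 26001, 98577, 373734.

373734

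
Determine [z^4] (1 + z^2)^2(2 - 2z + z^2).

(1 + z^2)^2 has coefficients 1,0,2,0,1 for degrees 0…4.
(2 - 2z + z^2) has coefficients 2,-2,1,0,0 for degrees 0…4.
[z^4] = 1·0 + 2·1 + 1·2 = 4.

4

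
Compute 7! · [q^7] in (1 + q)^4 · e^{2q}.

30144

The EGF product rule gives c_7 = Σ_{k_1+k_2=7} C(7; k_1,k_2) · ∏ g_i(k_i), where (1+q)^4 gives the falling factorial (4)_k; e^{2q} gives (2)^k.
g_1(k) for k = 0…7: 1, 4, 12, 24, 24, 0, 0, 0.
g_2(k) for k = 0…7: 1, 2, 4, 8, 16, 32, 64, 128.
c_7 = Σ_k C(7,k)·g_1(k)·g_2(7−k) = 1·1·128 + 7·4·64 + 21·12·32 + 35·24·16 + 35·24·8 = 128 + 1792 + 8064 + 13440 + 6720 = 30144.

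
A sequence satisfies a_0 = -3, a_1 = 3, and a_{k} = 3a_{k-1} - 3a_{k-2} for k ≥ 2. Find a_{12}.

The ordinary generating function has denominator 1 - 3y + 3y^2.
Iterating the recurrence: a_0,…,a_{12} = -3, 3, 18, 45, 81, 108, 81, -81, -486, -1215, -2187, -2916, -2187.

-2187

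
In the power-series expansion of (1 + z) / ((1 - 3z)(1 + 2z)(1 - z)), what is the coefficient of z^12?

638275

The denominator gives the recurrence a_n = 2a_(n−1) + 5a_(n−2) − 6a_(n−3) for n ≥ 3; the numerator fixes a_0 = 1, a_1 = 3, a_2 = 11.
Iterating: 1, 3, 11, 31, 99, 287, 883, 2607, 7907, 23551, 70995, 212303, 638275, so a_12 = 638275.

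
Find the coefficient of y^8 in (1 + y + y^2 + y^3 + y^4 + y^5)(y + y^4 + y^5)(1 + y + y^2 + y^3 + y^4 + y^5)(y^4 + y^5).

8

(1 + y + y^2 + y^3 + y^4 + y^5) has coefficients 1,1,1,1,1,1 for degrees 0…5.
(y + y^4 + y^5) has coefficients 0,1,0,0,1,1,0,0,0 for degrees 0…8.
Multiplying by (1 + y + y^2 + y^3 + y^4 + y^5) gives running coefficients 0,1,1,1,2,3,3,2,2 for degrees 0…8.
Finally multiplying by (y^4 + y^5), the product of all factors after the first has coefficients 0,0,0,0,0,1,2,2,3 for degrees 0…8.
[y^8] = 1·3 + 1·2 + 1·2 + 1·1 + 1·0 + 1·0 = 8.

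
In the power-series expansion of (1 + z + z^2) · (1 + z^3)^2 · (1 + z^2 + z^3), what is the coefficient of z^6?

(1 + z + z^2) has coefficients 1,1,1 for degrees 0…2.
(1 + z^3)^2 has coefficients 1,0,0,2,0,0,1 for degrees 0…6.
Finally multiplying by (1 + z^2 + z^3), the product of all factors after the first has coefficients 1,0,1,3,0,2,3 for degrees 0…6.
[z^6] = 1·3 + 1·2 + 1·0 = 5.

5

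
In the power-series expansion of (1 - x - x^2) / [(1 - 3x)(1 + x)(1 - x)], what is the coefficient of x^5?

Partial fractions give a closed form: a_n = (5/8)·3^n + (1/8)·(-1)^n + (1/4)·1^n.
At n = 5: a_5 = 152.

152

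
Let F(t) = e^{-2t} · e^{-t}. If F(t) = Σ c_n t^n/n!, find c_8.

The EGF product rule gives c_8 = Σ_{k_1+k_2=8} C(8; k_1,k_2) · ∏ g_i(k_i), where e^{-2t} gives (-2)^k; e^{-t} gives (-1)^k.
g_1(k) for k = 0…8: 1, -2, 4, -8, 16, -32, 64, -128, 256.
g_2(k) for k = 0…8: 1, -1, 1, -1, 1, -1, 1, -1, 1.
c_8 = Σ_k C(8,k)·g_1(k)·g_2(8−k) = 1·1·1 + 8·(-2)·(-1) + 28·4·1 + 56·(-8)·(-1) + 70·16·1 + 56·(-32)·(-1) + 28·64·1 + 8·(-128)·(-1) + 1·256·1 = 1 + 16 + 112 + 448 + 1120 + 1792 + 1792 + 1024 + 256 = 6561.

6561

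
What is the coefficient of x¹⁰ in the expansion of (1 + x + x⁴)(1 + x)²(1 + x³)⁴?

18

(1 + x + x⁴) has coefficients 1,1,0,0,1 for degrees 0…4.
(1 + x)² has coefficients 1,2,1,0,0,0,0,0,0,0,0 for degrees 0…10.
Finally multiplying by (1 + x³)⁴, the product of all factors after the first has coefficients 1,2,1,4,8,4,6,12,6,4,8 for degrees 0…10.
[x¹⁰] = 1·8 + 1·4 + 1·6 = 18.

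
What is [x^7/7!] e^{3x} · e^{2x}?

78125

The EGF product rule gives c_7 = Σ_{k_1+k_2=7} C(7; k_1,k_2) · ∏ g_i(k_i), where e^{3x} gives (3)^k; e^{2x} gives (2)^k.
g_1(k) for k = 0…7: 1, 3, 9, 27, 81, 243, 729, 2187.
g_2(k) for k = 0…7: 1, 2, 4, 8, 16, 32, 64, 128.
c_7 = Σ_k C(7,k)·g_1(k)·g_2(7−k) = 1·1·128 + 7·3·64 + 21·9·32 + 35·27·16 + 35·81·8 + 21·243·4 + 7·729·2 + 1·2187·1 = 128 + 1344 + 6048 + 15120 + 22680 + 20412 + 10206 + 2187 = 78125.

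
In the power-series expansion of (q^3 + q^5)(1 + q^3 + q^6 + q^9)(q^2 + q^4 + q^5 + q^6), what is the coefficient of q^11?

3

(q^3 + q^5) has coefficients 0,0,0,1,0,1 for degrees 0…5.
(1 + q^3 + q^6 + q^9) has coefficients 1,0,0,1,0,0,1,0,0,1,0,0 for degrees 0…11.
Finally multiplying by (q^2 + q^4 + q^5 + q^6), the product of all factors after the first has coefficients 0,0,1,0,1,2,1,1,2,1,1,2 for degrees 0…11.
[q^11] = 1·2 + 1·1 = 3.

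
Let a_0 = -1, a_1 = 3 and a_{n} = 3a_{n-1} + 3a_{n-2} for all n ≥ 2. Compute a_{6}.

1431

The ordinary generating function has denominator 1 - 3t - 3t^2.
Iterating the recurrence: a_0,…,a_{6} = -1, 3, 6, 27, 99, 378, 1431.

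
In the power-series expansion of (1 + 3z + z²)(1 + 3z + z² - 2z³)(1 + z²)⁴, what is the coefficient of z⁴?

(1 + 3z + z²) has coefficients 1,3,1 for degrees 0…2.
(1 + 3z + z² - 2z³) has coefficients 1,3,1,-2,0 for degrees 0…4.
Finally multiplying by (1 + z²)⁴, the product of all factors after the first has coefficients 1,3,5,10,10 for degrees 0…4.
[z⁴] = 1·10 + 3·10 + 1·5 = 45.

45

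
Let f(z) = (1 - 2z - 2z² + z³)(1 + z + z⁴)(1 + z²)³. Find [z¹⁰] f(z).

-4

(1 - 2z - 2z² + z³) has coefficients 1,-2,-2,1 for degrees 0…3.
(1 + z + z⁴) has coefficients 1,1,0,0,1,0,0,0,0,0,0 for degrees 0…10.
Finally multiplying by (1 + z²)³, the product of all factors after the first has coefficients 1,1,3,3,4,3,4,1,3,0,1 for degrees 0…10.
[z¹⁰] = 1·1 − 2·0 − 2·3 + 1·1 = -4.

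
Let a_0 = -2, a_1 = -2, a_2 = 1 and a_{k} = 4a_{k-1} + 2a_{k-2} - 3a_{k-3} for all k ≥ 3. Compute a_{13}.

16212262

The ordinary generating function has denominator 1 - 4z - 2z^2 + 3z^3.
Iterating the recurrence: a_0,…,a_{13} = -2, -2, 1, 6, 32, 137, 594, 2554, 10993, 47298, 203516, 875681, 3767862, 16212262.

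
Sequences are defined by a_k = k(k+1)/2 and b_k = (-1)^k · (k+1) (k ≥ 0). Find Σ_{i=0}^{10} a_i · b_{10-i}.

The convolution is the x^10 coefficient of A(x)B(x).
Σ = 0·11 + 1·(-10) + 3·9 + 6·(-8) + 10·7 + 15·(-6) + 21·5 + 28·(-4) + 36·3 + 45·(-2) + 55·1 = 15.

15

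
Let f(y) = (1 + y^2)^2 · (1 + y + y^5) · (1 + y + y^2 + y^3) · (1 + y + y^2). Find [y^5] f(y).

(1 + y^2)^2 has coefficients 1,0,2,0,1 for degrees 0…4.
(1 + y + y^5) has coefficients 1,1,0,0,0,1 for degrees 0…5.
Multiplying by (1 + y + y^2 + y^3) gives running coefficients 1,2,2,2,1,1 for degrees 0…5.
Finally multiplying by (1 + y + y^2), the product of all factors after the first has coefficients 1,3,5,6,5,4 for degrees 0…5.
[y^5] = 1·4 + 2·6 + 1·3 = 19.

19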